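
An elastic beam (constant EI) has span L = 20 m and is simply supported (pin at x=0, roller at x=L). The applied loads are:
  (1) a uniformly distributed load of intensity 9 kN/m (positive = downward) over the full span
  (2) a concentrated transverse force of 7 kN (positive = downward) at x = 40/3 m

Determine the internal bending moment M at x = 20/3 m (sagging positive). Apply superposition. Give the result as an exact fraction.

M(20/3) = 3740/9 kN·m

Load 1 — uniform load w=9 kN/m over full span:
  M_1 = wx(L-x)/2 = 9·(20/3)·(20-(20/3))/2 = 400 kN·m
Load 2 — point force P=7 kN at a=40/3 m (b=L-a=20/3):
  M_2 = Pbx/L  [x≤a] = 7·(20/3)·(20/3)/20 = 140/9 kN·m
Superposition: M = Σ M_i = 3740/9 kN·m ≈ 415.555556 kN·m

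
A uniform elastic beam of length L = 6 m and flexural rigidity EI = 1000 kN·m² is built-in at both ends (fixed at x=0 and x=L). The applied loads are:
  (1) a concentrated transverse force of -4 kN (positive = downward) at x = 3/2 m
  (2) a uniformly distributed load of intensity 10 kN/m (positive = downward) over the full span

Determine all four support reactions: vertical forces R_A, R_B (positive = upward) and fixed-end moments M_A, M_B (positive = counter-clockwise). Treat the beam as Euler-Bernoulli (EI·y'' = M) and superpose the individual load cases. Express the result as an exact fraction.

R_A = 213/8 kN, M_A = 213/8 kN·m, R_B = 235/8 kN, M_B = -231/8 kN·m

Load 1 — point force P=-4 kN at a=3/2 m (b=L-a=9/2):
  R_A = Pb²(3a+b)/L³ = (-4)·(9/2)²·(3·(3/2)+(9/2))/6³ = -27/8 kN
  M_A = Pab²/L² = (-4)·(3/2)·(9/2)²/6² = -27/8 kN·m
  R_B = Pa²(a+3b)/L³ = (-4)·(3/2)²·((3/2)+3·(9/2))/6³ = -5/8 kN
  M_B = -Pa²b/L² = -(-4)·(3/2)²·(9/2)/6² = 9/8 kN·m
Load 2 — uniform load w=10 kN/m over full span:
  R_A = wL/2 = 10·6/2 = 30 kN
  M_A = wL²/12 = 10·6²/12 = 30 kN·m
  R_B = wL/2 = 10·6/2 = 30 kN
  M_B = -wL²/12 = -10·6²/12 = -30 kN·m
Superposition: R_A = 213/8 kN, M_A = 213/8 kN·m, R_B = 235/8 kN, M_B = -231/8 kN·m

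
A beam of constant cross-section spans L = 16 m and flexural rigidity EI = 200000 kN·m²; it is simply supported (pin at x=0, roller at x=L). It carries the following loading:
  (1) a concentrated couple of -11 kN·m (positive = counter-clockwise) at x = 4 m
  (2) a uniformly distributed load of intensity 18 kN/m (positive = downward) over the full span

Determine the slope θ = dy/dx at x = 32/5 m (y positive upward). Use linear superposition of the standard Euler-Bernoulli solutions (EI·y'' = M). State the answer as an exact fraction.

Load 1 — applied couple M₀=-11 kN·m at a=4 m (b=L-a=12):
  θ_1 = (M₀x²/(2L)-M₀(x-a)+C₁)/EI  [x>a] with C₁=M₀(3b²-L²)/(6L)=-121/6 = ((-11)·(32/5)²/(2·16)-(-11)·((32/5)-4)+(-121/6))/200000 = -1177/30000000 rad
Load 2 — uniform load w=18 kN/m over full span:
  θ_2 = -w(L³-6Lx²+4x³)/(24EI) = -18·(16³-6·16·(32/5)²+4·(32/5)³)/(24·200000) = -1776/390625 rad
Superposition: θ = Σ θ_i = -687869/150000000 rad ≈ -0.004586 rad

θ(32/5) = -687869/150000000 rad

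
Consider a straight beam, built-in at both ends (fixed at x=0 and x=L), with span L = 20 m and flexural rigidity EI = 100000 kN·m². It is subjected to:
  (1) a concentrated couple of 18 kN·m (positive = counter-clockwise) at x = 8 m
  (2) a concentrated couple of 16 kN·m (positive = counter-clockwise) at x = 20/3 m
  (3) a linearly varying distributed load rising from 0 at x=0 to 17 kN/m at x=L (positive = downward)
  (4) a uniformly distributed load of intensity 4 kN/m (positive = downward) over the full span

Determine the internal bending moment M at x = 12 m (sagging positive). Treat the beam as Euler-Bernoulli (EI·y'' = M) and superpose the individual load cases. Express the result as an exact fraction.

M(12) = 23924/125 kN·m

Load 1 — applied couple M₀=18 kN·m at a=8 m (b=L-a=12):
  M_1 = R_Ax - M_A - M₀  [x>a] with R_A=162/125, M_A=54/25 = (162/125)·12 - (54/25) - 18 = -576/125 kN·m
Load 2 — applied couple M₀=16 kN·m at a=20/3 m (b=L-a=40/3):
  M_2 = R_Ax - M_A - M₀  [x>a] with R_A=16/15, M_A=0 = (16/15)·12 - 0 - 16 = -16/5 kN·m
Load 3 — triangular load w₀=17 kN/m (0→w₀ over full span):
  M_3 = 3w₀Lx/20 - w₀L²/30 - w₀x³/(6L) = 3·17·20·12/20 - 17·20²/30 - 17·12³/(6·20) = 2108/15 kN·m
Load 4 — uniform load w=4 kN/m over full span:
  M_4 = wLx/2 - wL²/12 - wx²/2 = 4·20·12/2 - 4·20²/12 - 4·12²/2 = 176/3 kN·m
Superposition: M = Σ M_i = 23924/125 kN·m ≈ 191.392000 kN·m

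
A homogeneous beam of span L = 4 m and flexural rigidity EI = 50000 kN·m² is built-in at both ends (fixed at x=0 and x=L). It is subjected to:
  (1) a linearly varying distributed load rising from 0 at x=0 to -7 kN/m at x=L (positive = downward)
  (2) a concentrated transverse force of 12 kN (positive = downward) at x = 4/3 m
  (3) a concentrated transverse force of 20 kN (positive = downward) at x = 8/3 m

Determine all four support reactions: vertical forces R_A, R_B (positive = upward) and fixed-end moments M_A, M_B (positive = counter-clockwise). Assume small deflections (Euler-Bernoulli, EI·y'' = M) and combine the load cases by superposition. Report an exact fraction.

R_A = 1333/135 kN, M_A = 1256/135 kN·m, R_B = 1097/135 kN, M_B = -1324/135 kN·m

Load 1 — triangular load w₀=-7 kN/m (0→w₀ over full span):
  R_A = 3w₀L/20 = 3·(-7)·4/20 = -21/5 kN
  M_A = w₀L²/30 = (-7)·4²/30 = -56/15 kN·m
  R_B = 7w₀L/20 = 7·(-7)·4/20 = -49/5 kN
  M_B = -w₀L²/20 = -(-7)·4²/20 = 28/5 kN·m
Load 2 — point force P=12 kN at a=4/3 m (b=L-a=8/3):
  R_A = Pb²(3a+b)/L³ = 12·(8/3)²·(3·(4/3)+(8/3))/4³ = 80/9 kN
  M_A = Pab²/L² = 12·(4/3)·(8/3)²/4² = 64/9 kN·m
  R_B = Pa²(a+3b)/L³ = 12·(4/3)²·((4/3)+3·(8/3))/4³ = 28/9 kN
  M_B = -Pa²b/L² = -12·(4/3)²·(8/3)/4² = -32/9 kN·m
Load 3 — point force P=20 kN at a=8/3 m (b=L-a=4/3):
  R_A = Pb²(3a+b)/L³ = 20·(4/3)²·(3·(8/3)+(4/3))/4³ = 140/27 kN
  M_A = Pab²/L² = 20·(8/3)·(4/3)²/4² = 160/27 kN·m
  R_B = Pa²(a+3b)/L³ = 20·(8/3)²·((8/3)+3·(4/3))/4³ = 400/27 kN
  M_B = -Pa²b/L² = -20·(8/3)²·(4/3)/4² = -320/27 kN·m
Superposition: R_A = 1333/135 kN, M_A = 1256/135 kN·m, R_B = 1097/135 kN, M_B = -1324/135 kN·m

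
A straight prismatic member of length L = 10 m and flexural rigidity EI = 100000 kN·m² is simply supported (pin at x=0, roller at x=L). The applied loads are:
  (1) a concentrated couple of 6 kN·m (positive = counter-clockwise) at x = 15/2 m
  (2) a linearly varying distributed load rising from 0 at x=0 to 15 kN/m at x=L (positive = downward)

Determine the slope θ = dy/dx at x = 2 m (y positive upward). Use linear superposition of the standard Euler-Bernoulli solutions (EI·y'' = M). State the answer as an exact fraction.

Load 1 — applied couple M₀=6 kN·m at a=15/2 m (b=L-a=5/2):
  θ_1 = (M₀x²/(2L)+C₁)/EI  [x≤a] with C₁=M₀(3b²-L²)/(6L)=-65/8 = (6·2²/(2·10)+(-65/8))/100000 = -277/4000000 rad
Load 2 — triangular load w₀=15 kN/m (0→w₀ over full span):
  θ_2 = -w₀(7L⁴-30L²x²+15x⁴)/(360LEI) = -15·(7·10⁴-30·10²·2²+15·2⁴)/(360·10·100000) = -91/37500 rad
Superposition: θ = Σ θ_i = -29951/12000000 rad ≈ -0.002496 rad

θ(2) = -29951/12000000 rad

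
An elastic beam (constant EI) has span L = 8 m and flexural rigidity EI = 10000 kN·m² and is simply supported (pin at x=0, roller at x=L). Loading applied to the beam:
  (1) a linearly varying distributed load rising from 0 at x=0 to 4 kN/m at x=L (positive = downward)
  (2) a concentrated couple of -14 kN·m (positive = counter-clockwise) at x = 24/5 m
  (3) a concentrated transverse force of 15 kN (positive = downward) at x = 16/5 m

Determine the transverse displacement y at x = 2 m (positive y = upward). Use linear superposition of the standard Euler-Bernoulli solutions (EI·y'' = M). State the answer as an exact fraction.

Load 1 — triangular load w₀=4 kN/m (0→w₀ over full span):
  y_1 = -w₀x(7L⁴-10L²x²+3x⁴)/(360LEI) = -4·2·(7·8⁴-10·8²·2²+3·2⁴)/(360·8·10000) = -109/15000 m
Load 2 — applied couple M₀=-14 kN·m at a=24/5 m (b=L-a=16/5):
  y_2 = (M₀x³/(6L)+C₁x)/EI  [x≤a] with C₁=M₀(3b²-L²)/(6L)=728/75 = ((-14)·2³/(6·8)+(728/75)·2)/10000 = 427/250000 m
Load 3 — point force P=15 kN at a=16/5 m (b=L-a=24/5):
  y_3 = -Pbx(L²-b²-x²)/(6LEI)  [x≤a] = -15·(24/5)·2·(8²-(24/5)²-2²)/(6·8·10000) = -693/62500 m
Superposition: y = Σ y_i = -2497/150000 m ≈ -0.016647 m

y(2) = -2497/150000 m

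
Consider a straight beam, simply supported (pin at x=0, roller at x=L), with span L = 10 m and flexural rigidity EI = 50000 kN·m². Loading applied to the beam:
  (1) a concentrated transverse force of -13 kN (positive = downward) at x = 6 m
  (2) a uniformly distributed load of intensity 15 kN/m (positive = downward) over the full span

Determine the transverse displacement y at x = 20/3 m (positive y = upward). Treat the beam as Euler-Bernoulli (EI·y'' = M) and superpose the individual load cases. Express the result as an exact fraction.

y(20/3) = -14867/506250 m

Load 1 — point force P=-13 kN at a=6 m (b=L-a=4):
  y_1 = -Pa(L-x)(2Lx-a²-x²)/(6LEI)  [x>a] = -(-13)·6·(10-(20/3))·(2·10·(20/3)-6²-(20/3)²)/(6·10·50000) = 1547/337500 m
Load 2 — uniform load w=15 kN/m over full span:
  y_2 = -wx(L³-2Lx²+x³)/(24EI) = -15·(20/3)·(10³-2·10·(20/3)²+(20/3)³)/(24·50000) = -11/324 m
Superposition: y = Σ y_i = -14867/506250 m ≈ -0.029367 m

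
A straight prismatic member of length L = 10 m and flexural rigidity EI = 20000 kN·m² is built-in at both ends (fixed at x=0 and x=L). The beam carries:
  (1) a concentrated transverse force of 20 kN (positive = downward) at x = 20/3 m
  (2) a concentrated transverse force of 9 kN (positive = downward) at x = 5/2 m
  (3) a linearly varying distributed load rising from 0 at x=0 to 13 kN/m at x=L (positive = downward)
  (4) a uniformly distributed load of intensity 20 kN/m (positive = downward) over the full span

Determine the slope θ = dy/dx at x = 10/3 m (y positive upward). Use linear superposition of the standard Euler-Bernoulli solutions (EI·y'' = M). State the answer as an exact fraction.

θ(10/3) = -14771/1555200 rad

Load 1 — point force P=20 kN at a=20/3 m (b=L-a=10/3):
  θ_1 = -Pb²x(2aL-(3a+b)x)/(2L³EI)  [x≤a] = -20·(10/3)²·(10/3)·(2·(20/3)·10-(3·(20/3)+(10/3))·(10/3))/(2·10³·20000) = -1/972 rad
Load 2 — point force P=9 kN at a=5/2 m (b=L-a=15/2):
  θ_2 = Pa²(L-x)(2bL-(3b+a)(L-x))/(2L³EI)  [x>a] = 9·(5/2)²·(10-(10/3))·(2·(15/2)·10-(3·(15/2)+(5/2))·(10-(10/3)))/(2·10³·20000) = -1/6400 rad
Load 3 — triangular load w₀=13 kN/m (0→w₀ over full span):
  θ_3 = -w₀(2x(L-x)(L-2x)(x+2L)+x²(L-x)²)/(120LEI) = -13·(2·(10/3)·(10-(10/3))·(10-2·(10/3))·((10/3)+2·10)+(10/3)²·(10-(10/3))²)/(120·10·20000) = -13/6075 rad
Load 4 — uniform load w=20 kN/m over full span:
  θ_4 = -wx(L-x)(L-2x)/(12EI) = -20·(10/3)·(10-(10/3))·(10-2·(10/3))/(12·20000) = -1/162 rad
Superposition: θ = Σ θ_i = -14771/1555200 rad ≈ -0.009498 rad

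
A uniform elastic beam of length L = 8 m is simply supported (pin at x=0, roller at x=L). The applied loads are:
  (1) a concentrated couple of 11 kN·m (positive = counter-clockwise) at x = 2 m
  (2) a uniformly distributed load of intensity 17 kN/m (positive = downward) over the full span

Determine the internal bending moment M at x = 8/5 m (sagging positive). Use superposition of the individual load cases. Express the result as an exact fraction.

Load 1 — applied couple M₀=11 kN·m at a=2 m (b=L-a=6):
  M_1 = M₀x/L  [x≤a] = 11·(8/5)/8 = 11/5 kN·m
Load 2 — uniform load w=17 kN/m over full span:
  M_2 = wx(L-x)/2 = 17·(8/5)·(8-(8/5))/2 = 2176/25 kN·m
Superposition: M = Σ M_i = 2231/25 kN·m ≈ 89.240000 kN·m

M(8/5) = 2231/25 kN·m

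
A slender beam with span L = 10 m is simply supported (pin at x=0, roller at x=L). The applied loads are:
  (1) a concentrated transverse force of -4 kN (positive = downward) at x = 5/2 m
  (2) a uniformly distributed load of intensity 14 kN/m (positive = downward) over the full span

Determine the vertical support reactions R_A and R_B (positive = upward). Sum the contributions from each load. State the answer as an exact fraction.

R_A = 67 kN, R_B = 69 kN

Load 1 — point force P=-4 kN at a=5/2 m (b=L-a=15/2):
  R_A = Pb/L = (-4)·(15/2)/10 = -3 kN
  R_B = Pa/L = (-4)·(5/2)/10 = -1 kN
Load 2 — uniform load w=14 kN/m over full span:
  R_A = wL/2 = 14·10/2 = 70 kN
  R_B = wL/2 = 14·10/2 = 70 kN
Superposition: R_A = 67 kN, R_B = 69 kN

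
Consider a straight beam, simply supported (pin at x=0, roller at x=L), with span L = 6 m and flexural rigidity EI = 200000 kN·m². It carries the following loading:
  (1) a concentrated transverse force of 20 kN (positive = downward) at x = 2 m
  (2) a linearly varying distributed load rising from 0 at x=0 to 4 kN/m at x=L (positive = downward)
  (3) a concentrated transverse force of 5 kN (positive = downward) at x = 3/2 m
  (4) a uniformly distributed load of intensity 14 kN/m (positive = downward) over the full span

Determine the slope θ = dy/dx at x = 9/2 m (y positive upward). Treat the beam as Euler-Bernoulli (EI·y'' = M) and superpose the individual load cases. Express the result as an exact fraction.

Load 1 — point force P=20 kN at a=2 m (b=L-a=4):
  θ_1 = -Pa(2L²-6Lx+3x²+a²)/(6LEI)  [x>a] = -20·2·(2·6²-6·6·(9/2)+3·(9/2)²+2²)/(6·6·200000) = 101/720000 rad
Load 2 — triangular load w₀=4 kN/m (0→w₀ over full span):
  θ_2 = -w₀(7L⁴-30L²x²+15x⁴)/(360LEI) = -4·(7·6⁴-30·6²·(9/2)²+15·(9/2)⁴)/(360·6·200000) = 3939/64000000 rad
Load 3 — point force P=5 kN at a=3/2 m (b=L-a=9/2):
  θ_3 = -Pa(2L²-6Lx+3x²+a²)/(6LEI)  [x>a] = -5·(3/2)·(2·6²-6·6·(9/2)+3·(9/2)²+(3/2)²)/(6·6·200000) = 9/320000 rad
Load 4 — uniform load w=14 kN/m over full span:
  θ_4 = -w(L³-6Lx²+4x³)/(24EI) = -14·(6³-6·6·(9/2)²+4·(9/2)³)/(24·200000) = 693/1600000 rad
Superposition: θ = Σ θ_i = 381931/576000000 rad ≈ 0.000663 rad

θ(9/2) = 381931/576000000 rad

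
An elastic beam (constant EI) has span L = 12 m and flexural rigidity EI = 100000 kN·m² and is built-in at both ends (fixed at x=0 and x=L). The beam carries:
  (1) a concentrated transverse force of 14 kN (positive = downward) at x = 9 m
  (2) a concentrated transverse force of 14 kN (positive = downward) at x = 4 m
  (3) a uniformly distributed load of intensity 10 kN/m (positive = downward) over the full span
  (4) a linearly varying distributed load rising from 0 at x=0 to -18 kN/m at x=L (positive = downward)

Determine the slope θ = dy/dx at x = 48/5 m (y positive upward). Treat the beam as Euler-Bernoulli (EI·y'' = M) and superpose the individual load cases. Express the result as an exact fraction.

Load 1 — point force P=14 kN at a=9 m (b=L-a=3):
  θ_1 = Pa²(L-x)(2bL-(3b+a)(L-x))/(2L³EI)  [x>a] = 14·9²·(12-(48/5))·(2·3·12-(3·3+9)·(12-(48/5)))/(2·12³·100000) = 567/2500000 rad
Load 2 — point force P=14 kN at a=4 m (b=L-a=8):
  θ_2 = Pa²(L-x)(2bL-(3b+a)(L-x))/(2L³EI)  [x>a] = 14·4²·(12-(48/5))·(2·8·12-(3·8+4)·(12-(48/5)))/(2·12³·100000) = 91/468750 rad
Load 3 — uniform load w=10 kN/m over full span:
  θ_3 = -wx(L-x)(L-2x)/(12EI) = -10·(48/5)·(12-(48/5))·(12-2·(48/5))/(12·100000) = 108/78125 rad
Load 4 — triangular load w₀=-18 kN/m (0→w₀ over full span):
  θ_4 = -w₀(2x(L-x)(L-2x)(x+2L)+x²(L-x)²)/(120LEI) = -(-18)·(2·(48/5)·(12-(48/5))·(12-2·(48/5))·((48/5)+2·12)+(48/5)²·(12-(48/5))²)/(120·12·100000) = -2592/1953125 rad
Superposition: θ = Σ θ_i = 89293/187500000 rad ≈ 0.000476 rad

θ(48/5) = 89293/187500000 rad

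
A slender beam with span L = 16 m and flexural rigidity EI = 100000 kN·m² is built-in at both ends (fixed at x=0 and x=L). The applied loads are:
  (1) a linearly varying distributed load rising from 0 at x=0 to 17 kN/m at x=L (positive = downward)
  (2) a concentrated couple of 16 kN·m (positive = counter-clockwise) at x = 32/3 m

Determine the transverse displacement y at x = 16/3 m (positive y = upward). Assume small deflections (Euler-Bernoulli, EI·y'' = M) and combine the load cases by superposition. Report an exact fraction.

Load 1 — triangular load w₀=17 kN/m (0→w₀ over full span):
  y_1 = -w₀x²(L-x)²(x+2L)/(120LEI) = -17·(16/3)²·(16-(16/3))²·((16/3)+2·16)/(120·16·100000) = -121856/11390625 m
Load 2 — applied couple M₀=16 kN·m at a=32/3 m (b=L-a=16/3):
  y_2 = (R_Ax³/6 - M_Ax²/2)/EI  [x≤a] with R_A=4/3, M_A=16/3 = ((4/3)·(16/3)³/6 - (16/3)·(16/3)²/2)/100000 = -64/151875 m
Superposition: y = Σ y_i = -126656/11390625 m ≈ -0.011119 m

y(16/3) = -126656/11390625 m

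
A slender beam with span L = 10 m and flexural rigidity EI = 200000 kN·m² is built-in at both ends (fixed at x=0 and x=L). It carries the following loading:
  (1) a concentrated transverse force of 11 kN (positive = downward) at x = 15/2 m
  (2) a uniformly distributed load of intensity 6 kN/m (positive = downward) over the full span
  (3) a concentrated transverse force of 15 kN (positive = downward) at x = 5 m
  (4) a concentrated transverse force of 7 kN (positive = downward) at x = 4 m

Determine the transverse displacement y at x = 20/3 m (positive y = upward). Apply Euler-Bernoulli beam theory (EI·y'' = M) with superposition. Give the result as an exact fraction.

y(20/3) = -25181/21600000 m

Load 1 — point force P=11 kN at a=15/2 m (b=L-a=5/2):
  y_1 = -Pb²x²(3aL-(3a+b)x)/(6L³EI)  [x≤a] = -11·(5/2)²·(20/3)²·(3·(15/2)·10-(3·(15/2)+(5/2))·(20/3))/(6·10³·200000) = -77/518400 m
Load 2 — uniform load w=6 kN/m over full span:
  y_2 = -wx²(L-x)²/(24EI) = -6·(20/3)²·(10-(20/3))²/(24·200000) = -1/1620 m
Load 3 — point force P=15 kN at a=5 m (b=L-a=5):
  y_3 = -Pa²(L-x)²(3bL-(3b+a)(L-x))/(6L³EI)  [x>a] = -15·5²·(10-(20/3))²·(3·5·10-(3·5+5)·(10-(20/3)))/(6·10³·200000) = -1/3456 m
Load 4 — point force P=7 kN at a=4 m (b=L-a=6):
  y_4 = -Pa²(L-x)²(3bL-(3b+a)(L-x))/(6L³EI)  [x>a] = -7·4²·(10-(20/3))²·(3·6·10-(3·6+4)·(10-(20/3)))/(6·10³·200000) = -28/253125 m
Superposition: y = Σ y_i = -25181/21600000 m ≈ -0.001166 m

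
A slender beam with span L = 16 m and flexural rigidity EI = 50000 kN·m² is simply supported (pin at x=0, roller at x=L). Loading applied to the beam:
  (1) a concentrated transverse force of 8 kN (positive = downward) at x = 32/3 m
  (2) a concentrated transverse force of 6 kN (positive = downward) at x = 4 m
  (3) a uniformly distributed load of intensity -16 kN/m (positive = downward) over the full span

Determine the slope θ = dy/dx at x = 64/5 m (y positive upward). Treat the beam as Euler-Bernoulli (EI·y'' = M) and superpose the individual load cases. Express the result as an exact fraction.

Load 1 — point force P=8 kN at a=32/3 m (b=L-a=16/3):
  θ_1 = -Pa(2L²-6Lx+3x²+a²)/(6LEI)  [x>a] = -8·(32/3)·(2·16²-6·16·(64/5)+3·(64/5)²+(32/3)²)/(6·16·50000) = 12544/6328125 rad
Load 2 — point force P=6 kN at a=4 m (b=L-a=12):
  θ_2 = -Pa(2L²-6Lx+3x²+a²)/(6LEI)  [x>a] = -6·4·(2·16²-6·16·(64/5)+3·(64/5)²+4²)/(6·16·50000) = 327/312500 rad
Load 3 — uniform load w=-16 kN/m over full span:
  θ_3 = -w(L³-6Lx²+4x³)/(24EI) = -(-16)·(16³-6·16·(64/5)²+4·(64/5)³)/(24·50000) = -16896/390625 rad
Superposition: θ = Σ θ_i = -5090989/126562500 rad ≈ -0.040225 rad

θ(64/5) = -5090989/126562500 rad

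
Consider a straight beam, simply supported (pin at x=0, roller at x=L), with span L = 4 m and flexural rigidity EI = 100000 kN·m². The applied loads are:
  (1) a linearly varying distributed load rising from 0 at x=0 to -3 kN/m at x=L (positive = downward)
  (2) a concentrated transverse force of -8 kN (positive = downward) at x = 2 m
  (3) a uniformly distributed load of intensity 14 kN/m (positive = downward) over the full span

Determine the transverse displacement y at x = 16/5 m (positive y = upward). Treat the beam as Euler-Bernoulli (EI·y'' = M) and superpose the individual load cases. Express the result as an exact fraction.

Load 1 — triangular load w₀=-3 kN/m (0→w₀ over full span):
  y_1 = -w₀x(7L⁴-10L²x²+3x⁴)/(360LEI) = -(-3)·(16/5)·(7·4⁴-10·4²·(16/5)²+3·(16/5)⁴)/(360·4·100000) = 1524/48828125 m
Load 2 — point force P=-8 kN at a=2 m (b=L-a=2):
  y_2 = -Pa(L-x)(2Lx-a²-x²)/(6LEI)  [x>a] = -(-8)·2·(4-(16/5))·(2·4·(16/5)-2²-(16/5)²)/(6·4·100000) = 71/1171875 m
Load 3 — uniform load w=14 kN/m over full span:
  y_3 = -wx(L³-2Lx²+x³)/(24EI) = -14·(16/5)·(4³-2·4·(16/5)²+(16/5)³)/(24·100000) = -1624/5859375 m
Superposition: y = Σ y_i = -9051/48828125 m ≈ -0.000185 m

y(16/5) = -9051/48828125 m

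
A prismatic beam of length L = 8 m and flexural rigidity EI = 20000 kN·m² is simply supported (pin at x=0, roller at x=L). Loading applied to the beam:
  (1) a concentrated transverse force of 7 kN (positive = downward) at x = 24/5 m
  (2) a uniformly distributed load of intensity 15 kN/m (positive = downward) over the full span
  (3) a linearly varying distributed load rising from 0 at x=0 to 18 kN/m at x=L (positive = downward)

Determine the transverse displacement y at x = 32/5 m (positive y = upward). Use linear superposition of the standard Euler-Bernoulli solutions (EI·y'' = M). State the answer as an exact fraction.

y(32/5) = -399304/9765625 m

Load 1 — point force P=7 kN at a=24/5 m (b=L-a=16/5):
  y_1 = -Pa(L-x)(2Lx-a²-x²)/(6LEI)  [x>a] = -7·(24/5)·(8-(32/5))·(2·8·(32/5)-(24/5)²-(32/5)²)/(6·8·20000) = -168/78125 m
Load 2 — uniform load w=15 kN/m over full span:
  y_2 = -wx(L³-2Lx²+x³)/(24EI) = -15·(32/5)·(8³-2·8·(32/5)²+(32/5)³)/(24·20000) = -1856/78125 m
Load 3 — triangular load w₀=18 kN/m (0→w₀ over full span):
  y_3 = -w₀x(7L⁴-10L²x²+3x⁴)/(360LEI) = -18·(32/5)·(7·8⁴-10·8²·(32/5)²+3·(32/5)⁴)/(360·8·20000) = -146304/9765625 m
Superposition: y = Σ y_i = -399304/9765625 m ≈ -0.040889 m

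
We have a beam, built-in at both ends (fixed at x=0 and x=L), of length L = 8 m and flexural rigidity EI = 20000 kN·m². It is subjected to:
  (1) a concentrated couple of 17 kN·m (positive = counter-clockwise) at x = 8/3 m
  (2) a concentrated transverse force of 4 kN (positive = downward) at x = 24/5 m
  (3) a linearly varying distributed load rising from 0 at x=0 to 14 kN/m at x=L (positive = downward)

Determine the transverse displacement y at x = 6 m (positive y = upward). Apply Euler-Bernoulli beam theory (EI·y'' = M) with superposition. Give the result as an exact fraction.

y(6) = -9991/4500000 m

Load 1 — applied couple M₀=17 kN·m at a=8/3 m (b=L-a=16/3):
  y_1 = (R_Ax³/6 - M_Ax²/2 - M₀(x-a)²/2)/EI  [x>a] with R_A=17/6, M_A=0 = ((17/6)·6³/6 - 0·6²/2 - 17·(6-(8/3))²/2)/20000 = 17/45000 m
Load 2 — point force P=4 kN at a=24/5 m (b=L-a=16/5):
  y_2 = -Pa²(L-x)²(3bL-(3b+a)(L-x))/(6L³EI)  [x>a] = -4·(24/5)²·(8-6)²·(3·(16/5)·8-(3·(16/5)+(24/5))·(8-6))/(6·8³·20000) = -9/31250 m
Load 3 — triangular load w₀=14 kN/m (0→w₀ over full span):
  y_3 = -w₀x²(L-x)²(x+2L)/(120LEI) = -14·6²·(8-6)²·(6+2·8)/(120·8·20000) = -231/100000 m
Superposition: y = Σ y_i = -9991/4500000 m ≈ -0.002220 m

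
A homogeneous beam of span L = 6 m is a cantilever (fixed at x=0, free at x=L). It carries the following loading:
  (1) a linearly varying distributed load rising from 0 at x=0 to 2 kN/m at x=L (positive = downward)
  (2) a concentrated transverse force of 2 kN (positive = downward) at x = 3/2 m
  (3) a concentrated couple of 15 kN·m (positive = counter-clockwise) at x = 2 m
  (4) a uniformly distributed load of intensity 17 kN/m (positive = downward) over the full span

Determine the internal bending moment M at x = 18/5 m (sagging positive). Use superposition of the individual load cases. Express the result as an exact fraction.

M(18/5) = -6744/125 kN·m

Load 1 — triangular load w₀=2 kN/m (0→w₀ over full span):
  M_1 = w₀Lx/2 - w₀L²/3 - w₀x³/(6L) = 2·6·(18/5)/2 - 2·6²/3 - 2·(18/5)³/(6·6) = -624/125 kN·m
Load 2 — point force P=2 kN at a=3/2 m (b=L-a=9/2):
  M_2 = 0  [x>a] = 0 kN·m
Load 3 — applied couple M₀=15 kN·m at a=2 m (b=L-a=4):
  M_3 = 0  [x>a] = 0 kN·m
Load 4 — uniform load w=17 kN/m over full span:
  M_4 = -w(L-x)²/2 = -17·(6-(18/5))²/2 = -1224/25 kN·m
Superposition: M = Σ M_i = -6744/125 kN·m ≈ -53.952000 kN·m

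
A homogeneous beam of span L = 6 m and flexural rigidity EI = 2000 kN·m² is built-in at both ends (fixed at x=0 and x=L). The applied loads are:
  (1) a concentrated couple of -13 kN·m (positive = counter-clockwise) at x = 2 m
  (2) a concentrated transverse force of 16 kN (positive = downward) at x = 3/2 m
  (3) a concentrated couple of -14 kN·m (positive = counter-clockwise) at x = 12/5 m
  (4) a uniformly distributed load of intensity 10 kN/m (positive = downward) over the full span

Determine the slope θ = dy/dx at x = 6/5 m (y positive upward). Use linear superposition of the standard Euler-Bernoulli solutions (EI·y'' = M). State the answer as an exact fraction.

θ(6/5) = -8201/625000 rad

Load 1 — applied couple M₀=-13 kN·m at a=2 m (b=L-a=4):
  θ_1 = (R_Ax²/2 - M_Ax)/EI  [x≤a] with R_A=-26/9, M_A=0 = ((-26/9)·(6/5)²/2 - 0·(6/5))/2000 = -13/12500 rad
Load 2 — point force P=16 kN at a=3/2 m (b=L-a=9/2):
  θ_2 = -Pb²x(2aL-(3a+b)x)/(2L³EI)  [x≤a] = -16·(9/2)²·(6/5)·(2·(3/2)·6-(3·(3/2)+(9/2))·(6/5))/(2·6³·2000) = -81/25000 rad
Load 3 — applied couple M₀=-14 kN·m at a=12/5 m (b=L-a=18/5):
  θ_3 = (R_Ax²/2 - M_Ax)/EI  [x≤a] with R_A=-84/25, M_A=-42/25 = ((-84/25)·(6/5)²/2 - (-42/25)·(6/5))/2000 = -63/312500 rad
Load 4 — uniform load w=10 kN/m over full span:
  θ_4 = -wx(L-x)(L-2x)/(12EI) = -10·(6/5)·(6-(6/5))·(6-2·(6/5))/(12·2000) = -27/3125 rad
Superposition: θ = Σ θ_i = -8201/625000 rad ≈ -0.013122 rad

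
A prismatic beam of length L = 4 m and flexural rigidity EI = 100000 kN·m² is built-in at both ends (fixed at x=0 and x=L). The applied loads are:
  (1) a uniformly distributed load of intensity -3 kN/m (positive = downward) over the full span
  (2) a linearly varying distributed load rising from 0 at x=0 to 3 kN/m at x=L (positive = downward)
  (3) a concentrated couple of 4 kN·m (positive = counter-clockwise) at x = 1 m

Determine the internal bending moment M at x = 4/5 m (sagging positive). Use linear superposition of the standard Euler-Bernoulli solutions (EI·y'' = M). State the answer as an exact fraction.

M(4/5) = 793/500 kN·m

Load 1 — uniform load w=-3 kN/m over full span:
  M_1 = wLx/2 - wL²/12 - wx²/2 = (-3)·4·(4/5)/2 - (-3)·4²/12 - (-3)·(4/5)²/2 = 4/25 kN·m
Load 2 — triangular load w₀=3 kN/m (0→w₀ over full span):
  M_2 = 3w₀Lx/20 - w₀L²/30 - w₀x³/(6L) = 3·3·4·(4/5)/20 - 3·4²/30 - 3·(4/5)³/(6·4) = -28/125 kN·m
Load 3 — applied couple M₀=4 kN·m at a=1 m (b=L-a=3):
  M_3 = R_Ax - M_A  [x≤a] with R_A=9/8, M_A=-3/4 = (9/8)·(4/5) - (-3/4) = 33/20 kN·m
Superposition: M = Σ M_i = 793/500 kN·m ≈ 1.586000 kN·m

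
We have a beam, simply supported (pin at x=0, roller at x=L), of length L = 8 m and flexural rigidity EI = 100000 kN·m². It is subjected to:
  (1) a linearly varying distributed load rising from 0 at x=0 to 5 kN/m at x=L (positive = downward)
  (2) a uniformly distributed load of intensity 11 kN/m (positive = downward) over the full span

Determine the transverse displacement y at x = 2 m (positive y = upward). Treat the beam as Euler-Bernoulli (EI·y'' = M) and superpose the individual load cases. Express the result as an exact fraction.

Load 1 — triangular load w₀=5 kN/m (0→w₀ over full span):
  y_1 = -w₀x(7L⁴-10L²x²+3x⁴)/(360LEI) = -5·2·(7·8⁴-10·8²·2²+3·2⁴)/(360·8·100000) = -109/120000 m
Load 2 — uniform load w=11 kN/m over full span:
  y_2 = -wx(L³-2Lx²+x³)/(24EI) = -11·2·(8³-2·8·2²+2³)/(24·100000) = -209/50000 m
Superposition: y = Σ y_i = -3053/600000 m ≈ -0.005088 m

y(2) = -3053/600000 m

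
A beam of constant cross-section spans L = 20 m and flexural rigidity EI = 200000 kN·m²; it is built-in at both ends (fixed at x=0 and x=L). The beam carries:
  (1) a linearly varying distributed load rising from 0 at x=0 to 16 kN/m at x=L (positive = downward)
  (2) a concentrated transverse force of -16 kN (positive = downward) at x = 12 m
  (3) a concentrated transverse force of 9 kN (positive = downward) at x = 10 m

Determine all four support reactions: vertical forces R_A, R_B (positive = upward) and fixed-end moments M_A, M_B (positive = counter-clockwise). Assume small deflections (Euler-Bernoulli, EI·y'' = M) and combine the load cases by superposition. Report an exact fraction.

R_A = 11717/250 kN, M_A = 30767/150 kN·m, R_B = 26533/250 kN, M_B = -14821/50 kN·m

Load 1 — triangular load w₀=16 kN/m (0→w₀ over full span):
  R_A = 3w₀L/20 = 3·16·20/20 = 48 kN
  M_A = w₀L²/30 = 16·20²/30 = 640/3 kN·m
  R_B = 7w₀L/20 = 7·16·20/20 = 112 kN
  M_B = -w₀L²/20 = -16·20²/20 = -320 kN·m
Load 2 — point force P=-16 kN at a=12 m (b=L-a=8):
  R_A = Pb²(3a+b)/L³ = (-16)·8²·(3·12+8)/20³ = -704/125 kN
  M_A = Pab²/L² = (-16)·12·8²/20² = -768/25 kN·m
  R_B = Pa²(a+3b)/L³ = (-16)·12²·(12+3·8)/20³ = -1296/125 kN
  M_B = -Pa²b/L² = -(-16)·12²·8/20² = 1152/25 kN·m
Load 3 — point force P=9 kN at a=10 m (b=L-a=10):
  R_A = Pb²(3a+b)/L³ = 9·10²·(3·10+10)/20³ = 9/2 kN
  M_A = Pab²/L² = 9·10·10²/20² = 45/2 kN·m
  R_B = Pa²(a+3b)/L³ = 9·10²·(10+3·10)/20³ = 9/2 kN
  M_B = -Pa²b/L² = -9·10²·10/20² = -45/2 kN·m
Superposition: R_A = 11717/250 kN, M_A = 30767/150 kN·m, R_B = 26533/250 kN, M_B = -14821/50 kN·m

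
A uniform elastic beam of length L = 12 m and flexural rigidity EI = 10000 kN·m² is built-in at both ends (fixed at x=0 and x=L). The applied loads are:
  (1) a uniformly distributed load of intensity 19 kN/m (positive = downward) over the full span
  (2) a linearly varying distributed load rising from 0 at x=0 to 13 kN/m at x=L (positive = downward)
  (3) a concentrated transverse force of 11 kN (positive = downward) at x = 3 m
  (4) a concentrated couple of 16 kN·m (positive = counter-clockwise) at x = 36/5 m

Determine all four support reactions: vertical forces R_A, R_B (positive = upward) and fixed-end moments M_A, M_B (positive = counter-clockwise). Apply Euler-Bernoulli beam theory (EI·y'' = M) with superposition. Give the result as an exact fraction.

Load 1 — uniform load w=19 kN/m over full span:
  R_A = wL/2 = 19·12/2 = 114 kN
  M_A = wL²/12 = 19·12²/12 = 228 kN·m
  R_B = wL/2 = 19·12/2 = 114 kN
  M_B = -wL²/12 = -19·12²/12 = -228 kN·m
Load 2 — triangular load w₀=13 kN/m (0→w₀ over full span):
  R_A = 3w₀L/20 = 3·13·12/20 = 117/5 kN
  M_A = w₀L²/30 = 13·12²/30 = 312/5 kN·m
  R_B = 7w₀L/20 = 7·13·12/20 = 273/5 kN
  M_B = -w₀L²/20 = -13·12²/20 = -468/5 kN·m
Load 3 — point force P=11 kN at a=3 m (b=L-a=9):
  R_A = Pb²(3a+b)/L³ = 11·9²·(3·3+9)/12³ = 297/32 kN
  M_A = Pab²/L² = 11·3·9²/12² = 297/16 kN·m
  R_B = Pa²(a+3b)/L³ = 11·3²·(3+3·9)/12³ = 55/32 kN
  M_B = -Pa²b/L² = -11·3²·9/12² = -99/16 kN·m
Load 4 — applied couple M₀=16 kN·m at a=36/5 m (b=L-a=24/5):
  R_A = 6M₀ab/L³ = 6·16·(36/5)·(24/5)/12³ = 48/25 kN
  M_A = M₀b(2a-b)/L² = 16·(24/5)·(2·(36/5)-(24/5))/12² = 128/25 kN·m
  R_B = -6M₀ab/L³ = -6·16·(36/5)·(24/5)/12³ = -48/25 kN
  M_B = M₀a(2b-a)/L² = 16·(36/5)·(2·(24/5)-(36/5))/12² = 48/25 kN·m
Superposition: R_A = 118881/800 kN, M_A = 125633/400 kN·m, R_B = 134719/800 kN, M_B = -130347/400 kN·m

R_A = 118881/800 kN, M_A = 125633/400 kN·m, R_B = 134719/800 kN, M_B = -130347/400 kN·m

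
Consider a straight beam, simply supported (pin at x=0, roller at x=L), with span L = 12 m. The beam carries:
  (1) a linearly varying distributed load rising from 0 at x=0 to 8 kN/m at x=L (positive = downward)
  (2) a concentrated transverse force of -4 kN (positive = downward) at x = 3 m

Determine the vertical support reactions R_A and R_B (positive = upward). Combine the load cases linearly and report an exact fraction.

R_A = 13 kN, R_B = 31 kN

Load 1 — triangular load w₀=8 kN/m (0→w₀ over full span):
  R_A = w₀L/6 = 8·12/6 = 16 kN
  R_B = w₀L/3 = 8·12/3 = 32 kN
Load 2 — point force P=-4 kN at a=3 m (b=L-a=9):
  R_A = Pb/L = (-4)·9/12 = -3 kN
  R_B = Pa/L = (-4)·3/12 = -1 kN
Superposition: R_A = 13 kN, R_B = 31 kN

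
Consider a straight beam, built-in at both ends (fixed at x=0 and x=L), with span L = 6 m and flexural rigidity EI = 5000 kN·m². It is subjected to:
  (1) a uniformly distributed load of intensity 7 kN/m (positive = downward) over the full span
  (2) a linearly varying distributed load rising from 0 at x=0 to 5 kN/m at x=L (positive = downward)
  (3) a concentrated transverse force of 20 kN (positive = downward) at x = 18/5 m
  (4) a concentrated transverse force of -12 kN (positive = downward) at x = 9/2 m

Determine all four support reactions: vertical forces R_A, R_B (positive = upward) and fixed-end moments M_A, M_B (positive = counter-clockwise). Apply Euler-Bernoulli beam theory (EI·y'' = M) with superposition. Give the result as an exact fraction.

R_A = 6133/200 kN, M_A = 7029/200 kN·m, R_B = 6867/200 kN, M_B = -7431/200 kN·m

Load 1 — uniform load w=7 kN/m over full span:
  R_A = wL/2 = 7·6/2 = 21 kN
  M_A = wL²/12 = 7·6²/12 = 21 kN·m
  R_B = wL/2 = 7·6/2 = 21 kN
  M_B = -wL²/12 = -7·6²/12 = -21 kN·m
Load 2 — triangular load w₀=5 kN/m (0→w₀ over full span):
  R_A = 3w₀L/20 = 3·5·6/20 = 9/2 kN
  M_A = w₀L²/30 = 5·6²/30 = 6 kN·m
  R_B = 7w₀L/20 = 7·5·6/20 = 21/2 kN
  M_B = -w₀L²/20 = -5·6²/20 = -9 kN·m
Load 3 — point force P=20 kN at a=18/5 m (b=L-a=12/5):
  R_A = Pb²(3a+b)/L³ = 20·(12/5)²·(3·(18/5)+(12/5))/6³ = 176/25 kN
  M_A = Pab²/L² = 20·(18/5)·(12/5)²/6² = 288/25 kN·m
  R_B = Pa²(a+3b)/L³ = 20·(18/5)²·((18/5)+3·(12/5))/6³ = 324/25 kN
  M_B = -Pa²b/L² = -20·(18/5)²·(12/5)/6² = -432/25 kN·m
Load 4 — point force P=-12 kN at a=9/2 m (b=L-a=3/2):
  R_A = Pb²(3a+b)/L³ = (-12)·(3/2)²·(3·(9/2)+(3/2))/6³ = -15/8 kN
  M_A = Pab²/L² = (-12)·(9/2)·(3/2)²/6² = -27/8 kN·m
  R_B = Pa²(a+3b)/L³ = (-12)·(9/2)²·((9/2)+3·(3/2))/6³ = -81/8 kN
  M_B = -Pa²b/L² = -(-12)·(9/2)²·(3/2)/6² = 81/8 kN·m
Superposition: R_A = 6133/200 kN, M_A = 7029/200 kN·m, R_B = 6867/200 kN, M_B = -7431/200 kN·m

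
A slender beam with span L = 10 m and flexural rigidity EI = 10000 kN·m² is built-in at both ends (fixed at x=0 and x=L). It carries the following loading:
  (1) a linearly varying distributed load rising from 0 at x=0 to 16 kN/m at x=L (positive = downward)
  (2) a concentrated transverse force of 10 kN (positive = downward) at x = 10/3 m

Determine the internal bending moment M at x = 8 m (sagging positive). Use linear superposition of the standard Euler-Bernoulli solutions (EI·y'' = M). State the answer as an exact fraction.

M(8) = -4/45 kN·m

Load 1 — triangular load w₀=16 kN/m (0→w₀ over full span):
  M_1 = 3w₀Lx/20 - w₀L²/30 - w₀x³/(6L) = 3·16·10·8/20 - 16·10²/30 - 16·8³/(6·10) = 32/15 kN·m
Load 2 — point force P=10 kN at a=10/3 m (b=L-a=20/3):
  M_2 = Pa²(a+3b)(L-x)/L³ - Pa²b/L²  [x>a] = 10·(10/3)²·((10/3)+3·(20/3))·(10-8)/10³ - 10·(10/3)²·(20/3)/10² = -20/9 kN·m
Superposition: M = Σ M_i = -4/45 kN·m ≈ -0.088889 kN·m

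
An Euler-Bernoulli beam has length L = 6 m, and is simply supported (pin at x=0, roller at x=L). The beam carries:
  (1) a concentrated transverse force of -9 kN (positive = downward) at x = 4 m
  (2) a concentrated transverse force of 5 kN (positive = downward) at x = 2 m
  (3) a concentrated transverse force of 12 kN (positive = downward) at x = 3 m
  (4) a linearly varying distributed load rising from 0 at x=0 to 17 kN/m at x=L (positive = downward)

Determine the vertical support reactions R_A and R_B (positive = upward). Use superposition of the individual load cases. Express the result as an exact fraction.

Load 1 — point force P=-9 kN at a=4 m (b=L-a=2):
  R_A = Pb/L = (-9)·2/6 = -3 kN
  R_B = Pa/L = (-9)·4/6 = -6 kN
Load 2 — point force P=5 kN at a=2 m (b=L-a=4):
  R_A = Pb/L = 5·4/6 = 10/3 kN
  R_B = Pa/L = 5·2/6 = 5/3 kN
Load 3 — point force P=12 kN at a=3 m (b=L-a=3):
  R_A = Pb/L = 12·3/6 = 6 kN
  R_B = Pa/L = 12·3/6 = 6 kN
Load 4 — triangular load w₀=17 kN/m (0→w₀ over full span):
  R_A = w₀L/6 = 17·6/6 = 17 kN
  R_B = w₀L/3 = 17·6/3 = 34 kN
Superposition: R_A = 70/3 kN, R_B = 107/3 kN

R_A = 70/3 kN, R_B = 107/3 kN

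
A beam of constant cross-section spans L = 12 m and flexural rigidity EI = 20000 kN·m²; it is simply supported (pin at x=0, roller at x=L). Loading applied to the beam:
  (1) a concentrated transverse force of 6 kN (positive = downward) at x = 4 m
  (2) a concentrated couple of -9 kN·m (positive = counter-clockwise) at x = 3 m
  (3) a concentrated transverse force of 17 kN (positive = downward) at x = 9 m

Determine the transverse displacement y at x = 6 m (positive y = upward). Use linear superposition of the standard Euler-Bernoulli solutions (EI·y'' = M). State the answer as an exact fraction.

Load 1 — point force P=6 kN at a=4 m (b=L-a=8):
  y_1 = -Pa(L-x)(2Lx-a²-x²)/(6LEI)  [x>a] = -6·4·(12-6)·(2·12·6-4²-6²)/(6·12·20000) = -23/2500 m
Load 2 — applied couple M₀=-9 kN·m at a=3 m (b=L-a=9):
  y_2 = (M₀x³/(6L)-M₀(x-a)²/2+C₁x)/EI  [x>a] with C₁=M₀(3b²-L²)/(6L)=-99/8 = ((-9)·6³/(6·12)-(-9)·(6-3)²/2+(-99/8)·6)/20000 = -243/80000 m
Load 3 — point force P=17 kN at a=9 m (b=L-a=3):
  y_3 = -Pbx(L²-b²-x²)/(6LEI)  [x≤a] = -17·3·6·(12²-3²-6²)/(6·12·20000) = -1683/80000 m
Superposition: y = Σ y_i = -1331/40000 m ≈ -0.033275 m

y(6) = -1331/40000 m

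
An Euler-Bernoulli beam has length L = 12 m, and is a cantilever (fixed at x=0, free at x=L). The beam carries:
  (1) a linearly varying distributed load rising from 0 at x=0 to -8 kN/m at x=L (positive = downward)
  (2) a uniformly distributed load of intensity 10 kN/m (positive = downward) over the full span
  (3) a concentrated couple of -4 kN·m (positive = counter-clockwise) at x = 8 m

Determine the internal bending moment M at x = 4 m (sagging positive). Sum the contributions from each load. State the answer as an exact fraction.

Load 1 — triangular load w₀=-8 kN/m (0→w₀ over full span):
  M_1 = w₀Lx/2 - w₀L²/3 - w₀x³/(6L) = (-8)·12·4/2 - (-8)·12²/3 - (-8)·4³/(6·12) = 1792/9 kN·m
Load 2 — uniform load w=10 kN/m over full span:
  M_2 = -w(L-x)²/2 = -10·(12-4)²/2 = -320 kN·m
Load 3 — applied couple M₀=-4 kN·m at a=8 m (b=L-a=4):
  M_3 = M₀  [x≤a] = (-4) = -4 kN·m
Superposition: M = Σ M_i = -1124/9 kN·m ≈ -124.888889 kN·m

M(4) = -1124/9 kN·m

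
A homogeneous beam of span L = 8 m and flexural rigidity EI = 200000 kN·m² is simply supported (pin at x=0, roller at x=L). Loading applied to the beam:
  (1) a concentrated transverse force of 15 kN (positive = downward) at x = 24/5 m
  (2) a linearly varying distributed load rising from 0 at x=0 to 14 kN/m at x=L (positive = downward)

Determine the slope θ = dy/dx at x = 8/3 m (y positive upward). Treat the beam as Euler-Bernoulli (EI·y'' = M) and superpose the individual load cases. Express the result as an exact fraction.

Load 1 — point force P=15 kN at a=24/5 m (b=L-a=16/5):
  θ_1 = -Pb(L²-b²-3x²)/(6LEI)  [x≤a] = -15·(16/5)·(8²-(16/5)²-3·(8/3)²)/(6·8·200000) = -38/234375 rad
Load 2 — triangular load w₀=14 kN/m (0→w₀ over full span):
  θ_2 = -w₀(7L⁴-30L²x²+15x⁴)/(360LEI) = -14·(7·8⁴-30·8²·(8/3)²+15·(8/3)⁴)/(360·8·200000) = -1456/3796875 rad
Superposition: θ = Σ θ_i = -10358/18984375 rad ≈ -0.000546 rad

θ(8/3) = -10358/18984375 rad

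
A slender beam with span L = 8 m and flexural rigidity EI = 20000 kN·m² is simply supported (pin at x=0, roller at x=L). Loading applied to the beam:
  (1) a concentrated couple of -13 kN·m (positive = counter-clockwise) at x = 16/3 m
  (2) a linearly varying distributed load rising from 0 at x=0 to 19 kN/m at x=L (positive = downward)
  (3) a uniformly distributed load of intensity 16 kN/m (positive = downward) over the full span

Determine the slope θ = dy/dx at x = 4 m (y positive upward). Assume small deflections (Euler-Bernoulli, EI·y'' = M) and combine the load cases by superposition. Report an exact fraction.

θ(4) = -199/300000 rad

Load 1 — applied couple M₀=-13 kN·m at a=16/3 m (b=L-a=8/3):
  θ_1 = (M₀x²/(2L)+C₁)/EI  [x≤a] with C₁=M₀(3b²-L²)/(6L)=104/9 = ((-13)·4²/(2·8)+(104/9))/20000 = -13/180000 rad
Load 2 — triangular load w₀=19 kN/m (0→w₀ over full span):
  θ_2 = -w₀(7L⁴-30L²x²+15x⁴)/(360LEI) = -19·(7·8⁴-30·8²·4²+15·4⁴)/(360·8·20000) = -133/225000 rad
Load 3 — uniform load w=16 kN/m over full span:
  θ_3 = -w(L³-6Lx²+4x³)/(24EI) = -16·(8³-6·8·4²+4·4³)/(24·20000) = 0 rad
Superposition: θ = Σ θ_i = -199/300000 rad ≈ -0.000663 rad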